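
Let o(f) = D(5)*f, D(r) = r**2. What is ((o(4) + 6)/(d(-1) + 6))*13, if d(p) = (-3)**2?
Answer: 1378/15 ≈ 91.867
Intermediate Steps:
d(p) = 9
o(f) = 25*f (o(f) = 5**2*f = 25*f)
((o(4) + 6)/(d(-1) + 6))*13 = ((25*4 + 6)/(9 + 6))*13 = ((100 + 6)/15)*13 = (106*(1/15))*13 = (106/15)*13 = 1378/15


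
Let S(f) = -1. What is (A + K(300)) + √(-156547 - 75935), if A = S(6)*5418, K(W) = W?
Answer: -5118 + I*√232482 ≈ -5118.0 + 482.16*I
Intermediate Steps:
A = -5418 (A = -1*5418 = -5418)
(A + K(300)) + √(-156547 - 75935) = (-5418 + 300) + √(-156547 - 75935) = -5118 + √(-232482) = -5118 + I*√232482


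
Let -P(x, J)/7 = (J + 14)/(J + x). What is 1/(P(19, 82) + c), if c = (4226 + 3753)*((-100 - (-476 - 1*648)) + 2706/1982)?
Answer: 100091/818882803471 ≈ 1.2223e-7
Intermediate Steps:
P(x, J) = -7*(14 + J)/(J + x) (P(x, J) = -7*(J + 14)/(J + x) = -7*(14 + J)/(J + x))
c = 8107757123/991 (c = 7979*((-100 - (-476 - 648)) + 2706*(1/1982)) = 7979*((-100 - 1*(-1124)) + 1353/991) = 7979*((-100 + 1124) + 1353/991) = 7979*(1024 + 1353/991) = 7979*(1016137/991) = 8107757123/991 ≈ 8.1814e+6)
1/(P(19, 82) + c) = 1/(7*(-14 - 1*82)/(82 + 19) + 8107757123/991) = 1/(7*(-14 - 82)/101 + 8107757123/991) = 1/(7*(1/101)*(-96) + 8107757123/991) = 1/(-672/101 + 8107757123/991) = 1/(818882803471/100091) = 100091/818882803471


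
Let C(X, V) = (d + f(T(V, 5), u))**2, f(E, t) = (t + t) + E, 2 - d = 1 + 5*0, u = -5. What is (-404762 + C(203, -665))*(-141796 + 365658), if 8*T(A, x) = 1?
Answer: -2898982342837/32 ≈ -9.0593e+10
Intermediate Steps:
T(A, x) = 1/8 (T(A, x) = (1/8)*1 = 1/8)
d = 1 (d = 2 - (1 + 5*0) = 2 - (1 + 0) = 2 - 1*1 = 2 - 1 = 1)
f(E, t) = E + 2*t (f(E, t) = 2*t + E = E + 2*t)
C(X, V) = 5041/64 (C(X, V) = (1 + (1/8 + 2*(-5)))**2 = (1 + (1/8 - 10))**2 = (1 - 79/8)**2 = (-71/8)**2 = 5041/64)
(-404762 + C(203, -665))*(-141796 + 365658) = (-404762 + 5041/64)*(-141796 + 365658) = -25899727/64*223862 = -2898982342837/32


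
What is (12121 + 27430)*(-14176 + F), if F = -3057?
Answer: -681582383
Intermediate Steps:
(12121 + 27430)*(-14176 + F) = (12121 + 27430)*(-14176 - 3057) = 39551*(-17233) = -681582383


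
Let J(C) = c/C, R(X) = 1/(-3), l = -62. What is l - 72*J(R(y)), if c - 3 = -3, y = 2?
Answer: -62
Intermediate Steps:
c = 0 (c = 3 - 3 = 0)
R(X) = -⅓
J(C) = 0 (J(C) = 0/C = 0)
l - 72*J(R(y)) = -62 - 72*0 = -62 + 0 = -62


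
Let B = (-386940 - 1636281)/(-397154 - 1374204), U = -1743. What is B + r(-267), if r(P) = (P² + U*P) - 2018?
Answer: 947062120637/1771358 ≈ 5.3465e+5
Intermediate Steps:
r(P) = -2018 + P² - 1743*P (r(P) = (P² - 1743*P) - 2018 = -2018 + P² - 1743*P)
B = 2023221/1771358 (B = -2023221/(-1771358) = -2023221*(-1/1771358) = 2023221/1771358 ≈ 1.1422)
B + r(-267) = 2023221/1771358 + (-2018 + (-267)² - 1743*(-267)) = 2023221/1771358 + (-2018 + 71289 + 465381) = 2023221/1771358 + 534652 = 947062120637/1771358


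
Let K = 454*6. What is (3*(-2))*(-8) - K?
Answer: -2676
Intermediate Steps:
K = 2724
(3*(-2))*(-8) - K = (3*(-2))*(-8) - 1*2724 = -6*(-8) - 2724 = 48 - 2724 = -2676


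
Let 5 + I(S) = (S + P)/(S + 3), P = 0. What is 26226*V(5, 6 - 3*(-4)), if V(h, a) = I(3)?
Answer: -118017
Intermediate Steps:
I(S) = -5 + S/(3 + S) (I(S) = -5 + (S + 0)/(S + 3) = -5 + S/(3 + S))
V(h, a) = -9/2 (V(h, a) = (-15 - 4*3)/(3 + 3) = (-15 - 12)/6 = (1/6)*(-27) = -9/2)
26226*V(5, 6 - 3*(-4)) = 26226*(-9/2) = -118017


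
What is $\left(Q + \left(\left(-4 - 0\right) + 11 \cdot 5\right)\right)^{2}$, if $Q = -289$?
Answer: $56644$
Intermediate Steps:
$\left(Q + \left(\left(-4 - 0\right) + 11 \cdot 5\right)\right)^{2} = \left(-289 + \left(\left(-4 - 0\right) + 11 \cdot 5\right)\right)^{2} = \left(-289 + \left(\left(-4 + 0\right) + 55\right)\right)^{2} = \left(-289 + \left(-4 + 55\right)\right)^{2} = \left(-289 + 51\right)^{2} = \left(-238\right)^{2} = 56644$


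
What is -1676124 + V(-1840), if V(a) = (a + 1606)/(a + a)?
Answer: -3084068043/1840 ≈ -1.6761e+6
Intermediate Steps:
V(a) = (1606 + a)/(2*a) (V(a) = (1606 + a)/((2*a)) = (1606 + a)*(1/(2*a)) = (1606 + a)/(2*a))
-1676124 + V(-1840) = -1676124 + (1/2)*(1606 - 1840)/(-1840) = -1676124 + (1/2)*(-1/1840)*(-234) = -1676124 + 117/1840 = -3084068043/1840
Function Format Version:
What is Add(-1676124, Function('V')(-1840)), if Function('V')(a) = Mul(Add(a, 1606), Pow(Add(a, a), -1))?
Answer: Rational(-3084068043, 1840) ≈ -1.6761e+6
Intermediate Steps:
Function('V')(a) = Mul(Rational(1, 2), Pow(a, -1), Add(1606, a)) (Function('V')(a) = Mul(Add(1606, a), Pow(Mul(2, a), -1)) = Mul(Add(1606, a), Mul(Rational(1, 2), Pow(a, -1))) = Mul(Rational(1, 2), Pow(a, -1), Add(1606, a)))
Add(-1676124, Function('V')(-1840)) = Add(-1676124, Mul(Rational(1, 2), Pow(-1840, -1), Add(1606, -1840))) = Add(-1676124, Mul(Rational(1, 2), Rational(-1, 1840), -234)) = Add(-1676124, Rational(117, 1840)) = Rational(-3084068043, 1840)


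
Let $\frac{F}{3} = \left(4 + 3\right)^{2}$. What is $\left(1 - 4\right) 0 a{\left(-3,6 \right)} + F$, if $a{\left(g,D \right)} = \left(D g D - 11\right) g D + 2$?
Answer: $147$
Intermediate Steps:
$F = 147$ ($F = 3 \left(4 + 3\right)^{2} = 3 \cdot 7^{2} = 3 \cdot 49 = 147$)
$a{\left(g,D \right)} = 2 + D g \left(-11 + g D^{2}\right)$ ($a{\left(g,D \right)} = \left(g D^{2} - 11\right) g D + 2 = \left(-11 + g D^{2}\right) g D + 2 = g \left(-11 + g D^{2}\right) D + 2 = D g \left(-11 + g D^{2}\right) + 2 = 2 + D g \left(-11 + g D^{2}\right)$)
$\left(1 - 4\right) 0 a{\left(-3,6 \right)} + F = \left(1 - 4\right) 0 \left(2 + 6^{3} \left(-3\right)^{2} - 66 \left(-3\right)\right) + 147 = \left(-3\right) 0 \left(2 + 216 \cdot 9 + 198\right) + 147 = 0 \left(2 + 1944 + 198\right) + 147 = 0 \cdot 2144 + 147 = 0 + 147 = 147$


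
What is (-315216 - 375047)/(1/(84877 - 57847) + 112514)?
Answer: -18657808890/3041253421 ≈ -6.1349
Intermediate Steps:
(-315216 - 375047)/(1/(84877 - 57847) + 112514) = -690263/(1/27030 + 112514) = -690263/3041253421/27030 = -690263*27030/3041253421 = -18657808890/3041253421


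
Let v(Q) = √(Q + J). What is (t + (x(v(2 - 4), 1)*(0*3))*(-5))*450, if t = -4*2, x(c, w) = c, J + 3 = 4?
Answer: -3600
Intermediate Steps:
J = 1 (J = -3 + 4 = 1)
v(Q) = √(1 + Q) (v(Q) = √(Q + 1) = √(1 + Q))
t = -8
(t + (x(v(2 - 4), 1)*(0*3))*(-5))*450 = (-8 + (√(1 + (2 - 4))*(0*3))*(-5))*450 = (-8 + (√(1 - 2)*0)*(-5))*450 = (-8 + (√(-1)*0)*(-5))*450 = (-8 + (I*0)*(-5))*450 = (-8 + 0*(-5))*450 = (-8 + 0)*450 = -8*450 = -3600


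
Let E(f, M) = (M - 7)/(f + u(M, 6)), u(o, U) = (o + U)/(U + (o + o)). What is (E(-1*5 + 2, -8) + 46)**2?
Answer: 516961/196 ≈ 2637.6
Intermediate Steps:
u(o, U) = (U + o)/(U + 2*o)
E(f, M) = (-7 + M)/(f + (6 + M)/(6 + 2*M)) (E(f, M) = (M - 7)/(f + (6 + M)/(6 + 2*M)) = (-7 + M)/(f + (6 + M)/(6 + 2*M)))
(E(-1*5 + 2, -8) + 46)**2 = (2*(-7 - 8)*(3 - 8)/(6 - 8 + 2*(-1*5 + 2)*(3 - 8)) + 46)**2 = (2*(-15)*(-5)/(6 - 8 + 2*(-5 + 2)*(-5)) + 46)**2 = (2*(-15)*(-5)/(6 - 8 + 2*(-3)*(-5)) + 46)**2 = (2*(-15)*(-5)/(6 - 8 + 30) + 46)**2 = (2*(-15)*(-5)/28 + 46)**2 = (2*(1/28)*(-15)*(-5) + 46)**2 = (75/14 + 46)**2 = (719/14)**2 = 516961/196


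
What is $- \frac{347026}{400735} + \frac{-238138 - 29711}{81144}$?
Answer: $- \frac{15055060751}{3613026760} \approx -4.1669$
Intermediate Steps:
$- \frac{347026}{400735} + \frac{-238138 - 29711}{81144} = \left(-347026\right) \frac{1}{400735} - \frac{29761}{9016} = - \frac{347026}{400735} - \frac{29761}{9016} = - \frac{15055060751}{3613026760}$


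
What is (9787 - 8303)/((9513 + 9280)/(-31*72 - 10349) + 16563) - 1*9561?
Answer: -996057126853/104180155 ≈ -9560.9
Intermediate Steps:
(9787 - 8303)/((9513 + 9280)/(-31*72 - 10349) + 16563) - 1*9561 = 1484/(18793/(-2232 - 10349) + 16563) - 9561 = 1484/(18793/(-12581) + 16563) - 9561 = 1484/(18793*(-1/12581) + 16563) - 9561 = 1484/(-18793/12581 + 16563) - 9561 = 1484/(208360310/12581) - 9561 = 1484*(12581/208360310) - 9561 = 9335102/104180155 - 9561 = -996057126853/104180155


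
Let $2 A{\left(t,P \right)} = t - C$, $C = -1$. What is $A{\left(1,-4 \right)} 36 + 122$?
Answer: $158$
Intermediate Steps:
$A{\left(t,P \right)} = \frac{1}{2} + \frac{t}{2}$ ($A{\left(t,P \right)} = \frac{t - -1}{2} = \frac{t + 1}{2} = \frac{1 + t}{2} = \frac{1}{2} + \frac{t}{2}$)
$A{\left(1,-4 \right)} 36 + 122 = \left(\frac{1}{2} + \frac{1}{2} \cdot 1\right) 36 + 122 = \left(\frac{1}{2} + \frac{1}{2}\right) 36 + 122 = 1 \cdot 36 + 122 = 36 + 122 = 158$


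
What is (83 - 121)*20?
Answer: -760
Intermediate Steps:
(83 - 121)*20 = -38*20 = -760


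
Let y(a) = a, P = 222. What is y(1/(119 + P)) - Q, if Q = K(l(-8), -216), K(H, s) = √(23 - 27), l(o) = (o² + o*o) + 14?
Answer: 1/341 - 2*I ≈ 0.0029326 - 2.0*I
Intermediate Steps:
l(o) = 14 + 2*o² (l(o) = (o² + o²) + 14 = 2*o² + 14 = 14 + 2*o²)
K(H, s) = 2*I (K(H, s) = √(-4) = 2*I)
Q = 2*I ≈ 2.0*I
y(1/(119 + P)) - Q = 1/(119 + 222) - 2*I = 1/341 - 2*I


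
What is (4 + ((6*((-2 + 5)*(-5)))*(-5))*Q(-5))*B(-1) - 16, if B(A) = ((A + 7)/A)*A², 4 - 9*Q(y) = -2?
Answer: -1840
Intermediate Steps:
Q(y) = ⅔ (Q(y) = 4/9 - ⅑*(-2) = 4/9 + 2/9 = ⅔)
B(A) = A*(7 + A) (B(A) = ((7 + A)/A)*A² = A*(7 + A))
(4 + ((6*((-2 + 5)*(-5)))*(-5))*Q(-5))*B(-1) - 16 = (4 + ((6*((-2 + 5)*(-5)))*(-5))*(⅔))*(-(7 - 1)) - 16 = (4 + ((6*(3*(-5)))*(-5))*(⅔))*(-1*6) - 16 = (4 + ((6*(-15))*(-5))*(⅔))*(-6) - 16 = (4 - 90*(-5)*(⅔))*(-6) - 16 = (4 + 450*(⅔))*(-6) - 16 = (4 + 300)*(-6) - 16 = 304*(-6) - 16 = -1824 - 16 = -1840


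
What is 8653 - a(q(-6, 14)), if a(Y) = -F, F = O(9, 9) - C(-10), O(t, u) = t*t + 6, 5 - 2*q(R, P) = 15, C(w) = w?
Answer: 8750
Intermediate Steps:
q(R, P) = -5 (q(R, P) = 5/2 - ½*15 = 5/2 - 15/2 = -5)
O(t, u) = 6 + t² (O(t, u) = t² + 6 = 6 + t²)
F = 97 (F = (6 + 9²) - 1*(-10) = (6 + 81) + 10 = 87 + 10 = 97)
a(Y) = -97 (a(Y) = -1*97 = -97)
8653 - a(q(-6, 14)) = 8653 - 1*(-97) = 8653 + 97 = 8750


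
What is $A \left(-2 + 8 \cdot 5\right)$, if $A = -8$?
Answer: $-304$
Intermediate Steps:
$A \left(-2 + 8 \cdot 5\right) = - 8 \left(-2 + 8 \cdot 5\right) = - 8 \left(-2 + 40\right) = \left(-8\right) 38 = -304$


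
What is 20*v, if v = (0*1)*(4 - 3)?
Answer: 0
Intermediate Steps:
v = 0 (v = 0*1 = 0)
20*v = 20*0 = 0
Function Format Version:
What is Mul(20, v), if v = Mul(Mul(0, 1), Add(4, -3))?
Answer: 0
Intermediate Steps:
v = 0 (v = Mul(0, 1) = 0)
Mul(20, v) = Mul(20, 0) = 0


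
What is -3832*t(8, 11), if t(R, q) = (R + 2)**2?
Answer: -383200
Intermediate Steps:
t(R, q) = (2 + R)**2
-3832*t(8, 11) = -3832*(2 + 8)**2 = -3832*10**2 = -3832*100 = -383200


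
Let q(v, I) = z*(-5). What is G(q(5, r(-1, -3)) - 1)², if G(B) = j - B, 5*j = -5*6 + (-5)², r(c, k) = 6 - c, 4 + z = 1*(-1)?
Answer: 625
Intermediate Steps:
z = -5 (z = -4 + 1*(-1) = -4 - 1 = -5)
j = -1 (j = (-5*6 + (-5)²)/5 = (-30 + 25)/5 = (⅕)*(-5) = -1)
q(v, I) = 25 (q(v, I) = -5*(-5) = 25)
G(B) = -1 - B
G(q(5, r(-1, -3)) - 1)² = (-1 - (25 - 1))² = (-1 - 1*24)² = (-1 - 24)² = (-25)² = 625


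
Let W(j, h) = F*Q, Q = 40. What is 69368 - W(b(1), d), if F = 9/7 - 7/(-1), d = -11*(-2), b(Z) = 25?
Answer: 483256/7 ≈ 69037.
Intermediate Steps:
d = 22
F = 58/7 (F = 9*(⅐) - 7*(-1) = 9/7 + 7 = 58/7 ≈ 8.2857)
W(j, h) = 2320/7 (W(j, h) = (58/7)*40 = 2320/7)
69368 - W(b(1), d) = 69368 - 1*2320/7 = 69368 - 2320/7 = 483256/7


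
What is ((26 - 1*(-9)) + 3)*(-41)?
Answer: -1558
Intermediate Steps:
((26 - 1*(-9)) + 3)*(-41) = ((26 + 9) + 3)*(-41) = (35 + 3)*(-41) = 38*(-41) = -1558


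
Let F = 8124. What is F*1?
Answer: 8124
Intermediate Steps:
F*1 = 8124*1 = 8124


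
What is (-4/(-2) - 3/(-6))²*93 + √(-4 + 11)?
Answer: 2325/4 + √7 ≈ 583.90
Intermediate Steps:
(-4/(-2) - 3/(-6))²*93 + √(-4 + 11) = (-4*(-½) - 3*(-⅙))²*93 + √7 = (2 + ½)²*93 + √7 = (5/2)²*93 + √7 = (25/4)*93 + √7 = 2325/4 + √7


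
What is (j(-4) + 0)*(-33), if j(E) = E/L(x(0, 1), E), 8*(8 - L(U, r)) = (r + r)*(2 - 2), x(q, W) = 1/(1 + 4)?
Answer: 33/2 ≈ 16.500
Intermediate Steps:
x(q, W) = ⅕ (x(q, W) = 1/5 = ⅕)
L(U, r) = 8 (L(U, r) = 8 - (r + r)*(2 - 2)/8 = 8 - 2*r*0/8 = 8 - ⅛*0 = 8 + 0 = 8)
j(E) = E/8
(j(-4) + 0)*(-33) = ((⅛)*(-4) + 0)*(-33) = (-½ + 0)*(-33) = -½*(-33) = 33/2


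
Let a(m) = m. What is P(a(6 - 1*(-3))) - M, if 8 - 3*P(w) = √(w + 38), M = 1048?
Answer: -3136/3 - √47/3 ≈ -1047.6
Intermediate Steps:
P(w) = 8/3 - √(38 + w)/3 (P(w) = 8/3 - √(w + 38)/3 = 8/3 - √(38 + w)/3)
P(a(6 - 1*(-3))) - M = (8/3 - √(38 + (6 - 1*(-3)))/3) - 1*1048 = (8/3 - √(38 + (6 + 3))/3) - 1048 = (8/3 - √(38 + 9)/3) - 1048 = (8/3 - √47/3) - 1048 = -3136/3 - √47/3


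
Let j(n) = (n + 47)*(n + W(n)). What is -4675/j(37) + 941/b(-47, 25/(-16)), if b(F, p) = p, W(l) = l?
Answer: -93704971/155400 ≈ -602.99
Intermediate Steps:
j(n) = 2*n*(47 + n) (j(n) = (n + 47)*(n + n) = (47 + n)*(2*n) = 2*n*(47 + n))
-4675/j(37) + 941/b(-47, 25/(-16)) = -4675*1/(74*(47 + 37)) + 941/((25/(-16))) = -4675/(2*37*84) + 941/((25*(-1/16))) = -4675/6216 + 941/(-25/16) = -4675*1/6216 + 941*(-16/25) = -4675/6216 - 15056/25 = -93704971/155400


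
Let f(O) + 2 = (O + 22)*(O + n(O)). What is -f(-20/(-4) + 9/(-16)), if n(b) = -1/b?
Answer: -1987703/18176 ≈ -109.36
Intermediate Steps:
f(O) = -2 + (22 + O)*(O - 1/O) (f(O) = -2 + (O + 22)*(O - 1/O) = -2 + (22 + O)*(O - 1/O))
-f(-20/(-4) + 9/(-16)) = -(-3 + (-20/(-4) + 9/(-16))² - 22/(-20/(-4) + 9/(-16)) + 22*(-20/(-4) + 9/(-16))) = -(-3 + (-20*(-¼) + 9*(-1/16))² - 22/(-20*(-¼) + 9*(-1/16)) + 22*(-20*(-¼) + 9*(-1/16))) = -(-3 + (5 - 9/16)² - 22/(5 - 9/16) + 22*(5 - 9/16)) = -(-3 + (71/16)² - 22/71/16 + 22*(71/16)) = -(-3 + 5041/256 - 22*16/71 + 781/8) = -(-3 + 5041/256 - 352/71 + 781/8) = -1*1987703/18176 = -1987703/18176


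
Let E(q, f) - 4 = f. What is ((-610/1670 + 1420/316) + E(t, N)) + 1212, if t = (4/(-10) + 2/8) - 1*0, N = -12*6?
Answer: 15147258/13193 ≈ 1148.1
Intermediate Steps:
N = -72
t = -3/20 (t = (4*(-⅒) + 2*(⅛)) + 0 = (-⅖ + ¼) + 0 = -3/20 + 0 = -3/20 ≈ -0.15000)
E(q, f) = 4 + f
((-610/1670 + 1420/316) + E(t, N)) + 1212 = ((-610/1670 + 1420/316) + (4 - 72)) + 1212 = ((-610*1/1670 + 1420*(1/316)) - 68) + 1212 = ((-61/167 + 355/79) - 68) + 1212 = (54466/13193 - 68) + 1212 = -842658/13193 + 1212 = 15147258/13193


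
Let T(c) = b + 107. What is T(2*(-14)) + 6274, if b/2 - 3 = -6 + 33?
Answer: 6441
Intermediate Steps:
b = 60 (b = 6 + 2*(-6 + 33) = 6 + 2*27 = 6 + 54 = 60)
T(c) = 167 (T(c) = 60 + 107 = 167)
T(2*(-14)) + 6274 = 167 + 6274 = 6441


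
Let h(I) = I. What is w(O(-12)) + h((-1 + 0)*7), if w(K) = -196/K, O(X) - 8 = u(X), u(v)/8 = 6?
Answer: -21/2 ≈ -10.500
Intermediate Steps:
u(v) = 48 (u(v) = 8*6 = 48)
O(X) = 56 (O(X) = 8 + 48 = 56)
w(O(-12)) + h((-1 + 0)*7) = -196/56 + (-1 + 0)*7 = -196*1/56 - 1*7 = -7/2 - 7 = -21/2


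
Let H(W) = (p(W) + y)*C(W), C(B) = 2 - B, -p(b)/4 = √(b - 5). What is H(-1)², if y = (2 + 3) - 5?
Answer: -864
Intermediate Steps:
y = 0 (y = 5 - 5 = 0)
p(b) = -4*√(-5 + b) (p(b) = -4*√(b - 5) = -4*√(-5 + b))
H(W) = -4*√(-5 + W)*(2 - W) (H(W) = (-4*√(-5 + W) + 0)*(2 - W) = (-4*√(-5 + W))*(2 - W) = -4*√(-5 + W)*(2 - W))
H(-1)² = (4*√(-5 - 1)*(-2 - 1))² = (4*√(-6)*(-3))² = (4*(I*√6)*(-3))² = (-12*I*√6)² = -864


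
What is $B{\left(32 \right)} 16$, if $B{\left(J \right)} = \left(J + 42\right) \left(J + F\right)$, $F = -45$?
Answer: $-15392$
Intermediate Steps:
$B{\left(J \right)} = \left(-45 + J\right) \left(42 + J\right)$ ($B{\left(J \right)} = \left(J + 42\right) \left(J - 45\right) = \left(42 + J\right) \left(-45 + J\right) = \left(-45 + J\right) \left(42 + J\right)$)
$B{\left(32 \right)} 16 = \left(-1890 + 32^{2} - 96\right) 16 = \left(-1890 + 1024 - 96\right) 16 = \left(-962\right) 16 = -15392$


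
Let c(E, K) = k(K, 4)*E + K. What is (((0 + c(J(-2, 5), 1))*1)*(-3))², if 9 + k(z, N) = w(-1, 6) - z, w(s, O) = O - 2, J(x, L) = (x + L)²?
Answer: 25281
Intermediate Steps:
J(x, L) = (L + x)²
w(s, O) = -2 + O
k(z, N) = -5 - z (k(z, N) = -9 + ((-2 + 6) - z) = -9 + (4 - z) = -5 - z)
c(E, K) = K + E*(-5 - K) (c(E, K) = (-5 - K)*E + K = E*(-5 - K) + K = K + E*(-5 - K))
(((0 + c(J(-2, 5), 1))*1)*(-3))² = (((0 + (1 - (5 - 2)²*(5 + 1)))*1)*(-3))² = (((0 + (1 - 1*3²*6))*1)*(-3))² = (((0 + (1 - 1*9*6))*1)*(-3))² = (((0 + (1 - 54))*1)*(-3))² = (((0 - 53)*1)*(-3))² = (-53*1*(-3))² = (-53*(-3))² = 159² = 25281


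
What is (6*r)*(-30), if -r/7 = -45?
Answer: -56700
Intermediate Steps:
r = 315 (r = -7*(-45) = 315)
(6*r)*(-30) = (6*315)*(-30) = 1890*(-30) = -56700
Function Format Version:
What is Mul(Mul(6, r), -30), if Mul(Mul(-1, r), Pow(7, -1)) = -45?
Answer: -56700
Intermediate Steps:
r = 315 (r = Mul(-7, -45) = 315)
Mul(Mul(6, r), -30) = Mul(Mul(6, 315), -30) = Mul(1890, -30) = -56700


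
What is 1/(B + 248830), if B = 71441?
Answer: 1/320271 ≈ 3.1224e-6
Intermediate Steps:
1/(B + 248830) = 1/(71441 + 248830) = 1/320271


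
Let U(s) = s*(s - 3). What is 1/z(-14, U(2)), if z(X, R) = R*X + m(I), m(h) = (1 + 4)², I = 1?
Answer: 1/53 ≈ 0.018868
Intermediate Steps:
m(h) = 25 (m(h) = 5² = 25)
U(s) = s*(-3 + s)
z(X, R) = 25 + R*X (z(X, R) = R*X + 25 = 25 + R*X)
1/z(-14, U(2)) = 1/(25 + (2*(-3 + 2))*(-14)) = 1/(25 + (2*(-1))*(-14)) = 1/(25 - 2*(-14)) = 1/(25 + 28) = 1/53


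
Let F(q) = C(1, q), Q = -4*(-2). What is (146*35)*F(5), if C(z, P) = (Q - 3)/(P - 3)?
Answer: 12775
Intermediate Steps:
Q = 8
C(z, P) = 5/(-3 + P) (C(z, P) = (8 - 3)/(P - 3) = 5/(-3 + P))
F(q) = 5/(-3 + q)
(146*35)*F(5) = (146*35)*(5/(-3 + 5)) = 5110*(5/2) = 12775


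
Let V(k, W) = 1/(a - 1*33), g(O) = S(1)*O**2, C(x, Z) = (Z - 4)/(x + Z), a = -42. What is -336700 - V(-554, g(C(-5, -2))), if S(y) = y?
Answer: -25252499/75 ≈ -3.3670e+5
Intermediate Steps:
C(x, Z) = (-4 + Z)/(Z + x)
g(O) = O**2 (g(O) = 1*O**2 = O**2)
V(k, W) = -1/75 (V(k, W) = 1/(-42 - 1*33) = 1/(-42 - 33) = 1/(-75) = -1/75)
-336700 - V(-554, g(C(-5, -2))) = -336700 - 1*(-1/75) = -336700 + 1/75 = -25252499/75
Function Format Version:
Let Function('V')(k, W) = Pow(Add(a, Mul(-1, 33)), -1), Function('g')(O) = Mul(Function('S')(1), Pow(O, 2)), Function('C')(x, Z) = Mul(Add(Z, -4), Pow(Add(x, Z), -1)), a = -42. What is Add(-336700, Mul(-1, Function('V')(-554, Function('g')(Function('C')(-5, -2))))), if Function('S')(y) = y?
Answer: Rational(-25252499, 75) ≈ -3.3670e+5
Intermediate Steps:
Function('C')(x, Z) = Mul(Pow(Add(Z, x), -1), Add(-4, Z)) (Function('C')(x, Z) = Mul(Add(-4, Z), Pow(Add(Z, x), -1)) = Mul(Pow(Add(Z, x), -1), Add(-4, Z)))
Function('g')(O) = Pow(O, 2) (Function('g')(O) = Mul(1, Pow(O, 2)) = Pow(O, 2))
Function('V')(k, W) = Rational(-1, 75) (Function('V')(k, W) = Pow(Add(-42, Mul(-1, 33)), -1) = Pow(Add(-42, -33), -1) = Pow(-75, -1) = Rational(-1, 75))
Add(-336700, Mul(-1, Function('V')(-554, Function('g')(Function('C')(-5, -2))))) = Add(-336700, Mul(-1, Rational(-1, 75))) = Add(-336700, Rational(1, 75)) = Rational(-25252499, 75)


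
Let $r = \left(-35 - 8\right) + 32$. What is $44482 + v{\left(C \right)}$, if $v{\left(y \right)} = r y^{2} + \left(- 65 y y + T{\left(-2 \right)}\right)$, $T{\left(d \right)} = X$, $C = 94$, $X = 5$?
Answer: $-627049$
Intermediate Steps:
$T{\left(d \right)} = 5$
$r = -11$ ($r = -43 + 32 = -11$)
$v{\left(y \right)} = 5 - 76 y^{2}$ ($v{\left(y \right)} = - 11 y^{2} + \left(- 65 y y + 5\right) = - 11 y^{2} - \left(-5 + 65 y^{2}\right) = 5 - 76 y^{2}$)
$44482 + v{\left(C \right)} = 44482 + \left(5 - 76 \cdot 94^{2}\right) = 44482 + \left(5 - 671536\right) = 44482 - 671531 = -627049$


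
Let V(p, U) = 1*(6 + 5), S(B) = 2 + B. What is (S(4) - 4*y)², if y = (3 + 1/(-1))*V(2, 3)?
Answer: 6724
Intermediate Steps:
V(p, U) = 11 (V(p, U) = 1*11 = 11)
y = 22 (y = (3 + 1/(-1))*11 = (3 - 1)*11 = 2*11 = 22)
(S(4) - 4*y)² = ((2 + 4) - 4*22)² = (6 - 1*88)² = (6 - 88)² = (-82)² = 6724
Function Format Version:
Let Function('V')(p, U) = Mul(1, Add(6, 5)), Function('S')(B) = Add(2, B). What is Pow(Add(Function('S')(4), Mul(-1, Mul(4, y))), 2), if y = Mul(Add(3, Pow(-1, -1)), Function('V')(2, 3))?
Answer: 6724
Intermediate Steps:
Function('V')(p, U) = 11 (Function('V')(p, U) = Mul(1, 11) = 11)
y = 22 (y = Mul(Add(3, Pow(-1, -1)), 11) = Mul(Add(3, -1), 11) = Mul(2, 11) = 22)
Pow(Add(Function('S')(4), Mul(-1, Mul(4, y))), 2) = Pow(Add(Add(2, 4), Mul(-1, Mul(4, 22))), 2) = Pow(Add(6, Mul(-1, 88)), 2) = Pow(Add(6, -88), 2) = Pow(-82, 2) = 6724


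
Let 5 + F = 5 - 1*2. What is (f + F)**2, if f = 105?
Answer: 10609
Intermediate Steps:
F = -2 (F = -5 + (5 - 1*2) = -5 + (5 - 2) = -5 + 3 = -2)
(f + F)**2 = (105 - 2)**2 = 103**2 = 10609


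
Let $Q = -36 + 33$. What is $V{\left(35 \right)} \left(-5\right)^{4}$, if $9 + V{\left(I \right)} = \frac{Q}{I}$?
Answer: $- \frac{39750}{7} \approx -5678.6$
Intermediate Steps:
$Q = -3$
$V{\left(I \right)} = -9 - \frac{3}{I}$
$V{\left(35 \right)} \left(-5\right)^{4} = \left(-9 - \frac{3}{35}\right) \left(-5\right)^{4} = \left(-9 - \frac{3}{35}\right) 625 = \left(- \frac{318}{35}\right) 625 = - \frac{39750}{7}$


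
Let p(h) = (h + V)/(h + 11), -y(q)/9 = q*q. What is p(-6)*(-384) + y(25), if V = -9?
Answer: -4473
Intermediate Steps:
y(q) = -9*q**2 (y(q) = -9*q*q = -9*q**2)
p(h) = (-9 + h)/(11 + h) (p(h) = (h - 9)/(h + 11) = (-9 + h)/(11 + h))
p(-6)*(-384) + y(25) = ((-9 - 6)/(11 - 6))*(-384) - 9*25**2 = (-15/5)*(-384) - 9*625 = ((1/5)*(-15))*(-384) - 5625 = -3*(-384) - 5625 = 1152 - 5625 = -4473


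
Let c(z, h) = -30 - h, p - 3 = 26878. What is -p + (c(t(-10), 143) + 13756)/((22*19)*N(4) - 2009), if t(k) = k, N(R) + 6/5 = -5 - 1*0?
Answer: -618411558/23003 ≈ -26884.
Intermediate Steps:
p = 26881 (p = 3 + 26878 = 26881)
N(R) = -31/5 (N(R) = -6/5 + (-5 - 1*0) = -6/5 + (-5 + 0) = -6/5 - 5 = -31/5)
-p + (c(t(-10), 143) + 13756)/((22*19)*N(4) - 2009) = -1*26881 + ((-30 - 1*143) + 13756)/((22*19)*(-31/5) - 2009) = -26881 + ((-30 - 143) + 13756)/(418*(-31/5) - 2009) = -26881 + (-173 + 13756)/(-12958/5 - 2009) = -26881 + 13583/(-23003/5) = -26881 + 13583*(-5/23003) = -26881 - 67915/23003 = -618411558/23003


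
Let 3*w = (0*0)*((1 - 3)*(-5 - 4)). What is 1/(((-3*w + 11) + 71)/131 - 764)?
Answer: -131/100002 ≈ -0.0013100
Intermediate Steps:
w = 0 (w = ((0*0)*((1 - 3)*(-5 - 4)))/3 = (0*(-2*(-9)))/3 = (0*18)/3 = (1/3)*0 = 0)
1/(((-3*w + 11) + 71)/131 - 764) = 1/(((-3*0 + 11) + 71)/131 - 764) = 1/(((0 + 11) + 71)*(1/131) - 764) = 1/((11 + 71)*(1/131) - 764) = 1/(82*(1/131) - 764) = 1/(82/131 - 764) = 1/(-100002/131) = -131/100002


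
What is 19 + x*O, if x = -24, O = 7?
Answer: -149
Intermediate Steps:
19 + x*O = 19 - 24*7 = 19 - 168 = -149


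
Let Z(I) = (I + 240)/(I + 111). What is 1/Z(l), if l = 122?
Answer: 233/362 ≈ 0.64365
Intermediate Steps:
Z(I) = (240 + I)/(111 + I)
1/Z(l) = 1/((240 + 122)/(111 + 122)) = 1/(362/233) = 233/362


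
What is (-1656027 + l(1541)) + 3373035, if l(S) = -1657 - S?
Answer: 1713810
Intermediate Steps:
(-1656027 + l(1541)) + 3373035 = (-1656027 + (-1657 - 1*1541)) + 3373035 = (-1656027 + (-1657 - 1541)) + 3373035 = (-1656027 - 3198) + 3373035 = -1659225 + 3373035 = 1713810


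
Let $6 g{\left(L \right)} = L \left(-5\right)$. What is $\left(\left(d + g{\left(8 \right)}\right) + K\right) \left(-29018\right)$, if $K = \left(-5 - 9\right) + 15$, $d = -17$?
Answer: $\frac{1973224}{3} \approx 6.5774 \cdot 10^{5}$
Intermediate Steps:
$g{\left(L \right)} = - \frac{5 L}{6}$ ($g{\left(L \right)} = \frac{L \left(-5\right)}{6} = \frac{\left(-5\right) L}{6} = - \frac{5 L}{6}$)
$K = 1$ ($K = -14 + 15 = 1$)
$\left(\left(d + g{\left(8 \right)}\right) + K\right) \left(-29018\right) = \left(\left(-17 - \frac{20}{3}\right) + 1\right) \left(-29018\right) = \left(- \frac{71}{3} + 1\right) \left(-29018\right) = \left(- \frac{68}{3}\right) \left(-29018\right) = \frac{1973224}{3}$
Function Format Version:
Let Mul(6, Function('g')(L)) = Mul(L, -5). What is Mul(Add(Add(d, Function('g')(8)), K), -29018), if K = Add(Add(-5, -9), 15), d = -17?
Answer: Rational(1973224, 3) ≈ 6.5774e+5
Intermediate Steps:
Function('g')(L) = Mul(Rational(-5, 6), L) (Function('g')(L) = Mul(Rational(1, 6), Mul(L, -5)) = Mul(Rational(1, 6), Mul(-5, L)) = Mul(Rational(-5, 6), L))
K = 1 (K = Add(-14, 15) = 1)
Mul(Add(Add(d, Function('g')(8)), K), -29018) = Mul(Add(Add(-17, Mul(Rational(-5, 6), 8)), 1), -29018) = Mul(Add(Add(-17, Rational(-20, 3)), 1), -29018) = Mul(Add(Rational(-71, 3), 1), -29018) = Mul(Rational(-68, 3), -29018) = Rational(1973224, 3)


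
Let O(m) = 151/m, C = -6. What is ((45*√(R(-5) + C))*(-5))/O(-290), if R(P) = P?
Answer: 65250*I*√11/151 ≈ 1433.2*I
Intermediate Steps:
((45*√(R(-5) + C))*(-5))/O(-290) = ((45*√(-5 - 6))*(-5))/((151/(-290))) = ((45*√(-11))*(-5))/((151*(-1/290))) = ((45*(I*√11))*(-5))/(-151/290) = ((45*I*√11)*(-5))*(-290/151) = -225*I*√11*(-290/151) = 65250*I*√11/151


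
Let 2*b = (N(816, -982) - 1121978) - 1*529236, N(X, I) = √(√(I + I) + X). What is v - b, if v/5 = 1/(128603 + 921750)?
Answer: 867178789276/1050353 - √(816 + 2*I*√491)/2 ≈ 8.2559e+5 - 0.38771*I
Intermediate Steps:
N(X, I) = √(X + √2*√I) (N(X, I) = √(√(2*I) + X) = √(√2*√I + X) = √(X + √2*√I))
v = 5/1050353 (v = 5/(128603 + 921750) = 5/1050353 ≈ 4.7603e-6)
b = -825607 + √(816 + 2*I*√491)/2 (b = ((√(816 + √2*√(-982)) - 1121978) - 1*529236)/2 = ((√(816 + √2*(I*√982)) - 1121978) - 529236)/2 = ((√(816 + 2*I*√491) - 1121978) - 529236)/2 = ((-1121978 + √(816 + 2*I*√491)) - 529236)/2 = (-1651214 + √(816 + 2*I*√491))/2 = -825607 + √(816 + 2*I*√491)/2 ≈ -8.2559e+5 + 0.38771*I)
v - b = 5/1050353 - (-825607 + √(816 + 2*I*√491)/2) = 5/1050353 + (825607 - √(816 + 2*I*√491)/2) = 867178789276/1050353 - √(816 + 2*I*√491)/2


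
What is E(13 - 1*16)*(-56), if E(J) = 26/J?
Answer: 1456/3 ≈ 485.33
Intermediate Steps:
E(13 - 1*16)*(-56) = (26/(13 - 1*16))*(-56) = (26/(13 - 16))*(-56) = (26/(-3))*(-56) = (26*(-⅓))*(-56) = -26/3*(-56) = 1456/3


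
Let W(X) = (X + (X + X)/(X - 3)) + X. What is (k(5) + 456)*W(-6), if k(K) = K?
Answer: -14752/3 ≈ -4917.3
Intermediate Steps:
W(X) = 2*X + 2*X/(-3 + X) (W(X) = (X + (2*X)/(-3 + X)) + X = (X + 2*X/(-3 + X)) + X = 2*X + 2*X/(-3 + X))
(k(5) + 456)*W(-6) = (5 + 456)*(2*(-6)*(-2 - 6)/(-3 - 6)) = 461*(2*(-6)*(-8)/(-9)) = 461*(2*(-6)*(-⅑)*(-8)) = 461*(-32/3) = -14752/3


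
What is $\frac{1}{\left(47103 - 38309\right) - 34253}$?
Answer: $- \frac{1}{25459} \approx -3.9279 \cdot 10^{-5}$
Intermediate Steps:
$\frac{1}{\left(47103 - 38309\right) - 34253} = \frac{1}{8794 - 34253} = \frac{1}{-25459} = - \frac{1}{25459}$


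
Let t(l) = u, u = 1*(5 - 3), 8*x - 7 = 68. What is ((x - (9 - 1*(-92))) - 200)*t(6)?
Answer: -2333/4 ≈ -583.25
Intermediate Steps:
x = 75/8 (x = 7/8 + (⅛)*68 = 7/8 + 17/2 = 75/8 ≈ 9.3750)
u = 2 (u = 1*2 = 2)
t(l) = 2
((x - (9 - 1*(-92))) - 200)*t(6) = ((75/8 - (9 - 1*(-92))) - 200)*2 = ((75/8 - (9 + 92)) - 200)*2 = ((75/8 - 1*101) - 200)*2 = ((75/8 - 101) - 200)*2 = (-733/8 - 200)*2 = -2333/8*2 = -2333/4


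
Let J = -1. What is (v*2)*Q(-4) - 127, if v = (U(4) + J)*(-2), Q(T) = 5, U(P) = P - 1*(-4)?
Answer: -267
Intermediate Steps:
U(P) = 4 + P (U(P) = P + 4 = 4 + P)
v = -14 (v = ((4 + 4) - 1)*(-2) = (8 - 1)*(-2) = 7*(-2) = -14)
(v*2)*Q(-4) - 127 = -14*2*5 - 127 = -28*5 - 127 = -140 - 127 = -267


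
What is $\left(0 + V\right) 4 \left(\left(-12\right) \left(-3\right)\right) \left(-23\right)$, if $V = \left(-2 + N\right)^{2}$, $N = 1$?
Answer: $-3312$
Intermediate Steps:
$V = 1$ ($V = \left(-2 + 1\right)^{2} = \left(-1\right)^{2} = 1$)
$\left(0 + V\right) 4 \left(\left(-12\right) \left(-3\right)\right) \left(-23\right) = \left(0 + 1\right) 4 \left(\left(-12\right) \left(-3\right)\right) \left(-23\right) = 1 \cdot 4 \cdot 36 \left(-23\right) = 4 \cdot 36 \left(-23\right) = 144 \left(-23\right) = -3312$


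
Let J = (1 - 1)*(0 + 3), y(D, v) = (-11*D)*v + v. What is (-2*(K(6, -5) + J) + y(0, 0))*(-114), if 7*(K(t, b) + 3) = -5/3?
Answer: -5168/7 ≈ -738.29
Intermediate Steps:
y(D, v) = v - 11*D*v (y(D, v) = -11*D*v + v = v - 11*D*v)
K(t, b) = -68/21 (K(t, b) = -3 + (-5/3)/7 = -3 + (-5*⅓)/7 = -3 + (⅐)*(-5/3) = -3 - 5/21 = -68/21)
J = 0 (J = 0*3 = 0)
(-2*(K(6, -5) + J) + y(0, 0))*(-114) = (-2*(-68/21 + 0) + 0*(1 - 11*0))*(-114) = (-2*(-68/21) + 0*(1 + 0))*(-114) = (136/21 + 0*1)*(-114) = (136/21 + 0)*(-114) = (136/21)*(-114) = -5168/7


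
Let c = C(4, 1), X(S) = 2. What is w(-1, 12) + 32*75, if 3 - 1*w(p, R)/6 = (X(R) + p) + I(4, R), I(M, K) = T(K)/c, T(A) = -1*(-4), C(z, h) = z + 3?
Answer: 16860/7 ≈ 2408.6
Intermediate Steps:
C(z, h) = 3 + z
c = 7 (c = 3 + 4 = 7)
T(A) = 4
I(M, K) = 4/7
w(p, R) = 18/7 - 6*p (w(p, R) = 18 - 6*((2 + p) + 4/7) = 18 - 6*(18/7 + p) = 18 + (-108/7 - 6*p) = 18/7 - 6*p)
w(-1, 12) + 32*75 = (18/7 - 6*(-1)) + 32*75 = (18/7 + 6) + 2400 = 60/7 + 2400 = 16860/7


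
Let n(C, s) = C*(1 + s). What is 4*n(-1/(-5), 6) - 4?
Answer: 8/5 ≈ 1.6000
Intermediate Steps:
4*n(-1/(-5), 6) - 4 = 4*((-1/(-5))*(1 + 6)) - 4 = 4*(-1*(-⅕)*7) - 4 = 4*((⅕)*7) - 4 = 4*(7/5) - 4 = 28/5 - 4 = 8/5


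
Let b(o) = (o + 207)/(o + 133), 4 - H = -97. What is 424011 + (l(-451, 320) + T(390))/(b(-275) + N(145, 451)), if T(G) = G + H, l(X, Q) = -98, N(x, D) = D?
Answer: 4530566836/10685 ≈ 4.2401e+5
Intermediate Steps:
H = 101 (H = 4 - 1*(-97) = 4 + 97 = 101)
T(G) = 101 + G (T(G) = G + 101 = 101 + G)
b(o) = (207 + o)/(133 + o)
424011 + (l(-451, 320) + T(390))/(b(-275) + N(145, 451)) = 424011 + (-98 + (101 + 390))/((207 - 275)/(133 - 275) + 451) = 424011 + (-98 + 491)/(-68/(-142) + 451) = 424011 + 393/(-1/142*(-68) + 451) = 424011 + 393/(34/71 + 451) = 424011 + 393/(32055/71) = 424011 + 393*(71/32055) = 424011 + 9301/10685 = 4530566836/10685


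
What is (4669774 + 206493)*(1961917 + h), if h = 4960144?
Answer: 33753817626287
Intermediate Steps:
(4669774 + 206493)*(1961917 + h) = (4669774 + 206493)*(1961917 + 4960144) = 4876267*6922061 = 33753817626287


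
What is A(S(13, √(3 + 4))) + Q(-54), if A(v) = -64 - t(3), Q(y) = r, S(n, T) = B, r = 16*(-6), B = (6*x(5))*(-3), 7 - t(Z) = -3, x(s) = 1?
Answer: -170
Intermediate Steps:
t(Z) = 10 (t(Z) = 7 - 1*(-3) = 7 + 3 = 10)
B = -18 (B = (6*1)*(-3) = 6*(-3) = -18)
r = -96
S(n, T) = -18
Q(y) = -96
A(v) = -74 (A(v) = -64 - 1*10 = -64 - 10 = -74)
A(S(13, √(3 + 4))) + Q(-54) = -74 - 96 = -170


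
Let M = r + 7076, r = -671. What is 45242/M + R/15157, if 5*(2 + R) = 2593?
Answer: 689041817/97080585 ≈ 7.0976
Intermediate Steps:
R = 2583/5 (R = -2 + (⅕)*2593 = -2 + 2593/5 = 2583/5 ≈ 516.60)
M = 6405 (M = -671 + 7076 = 6405)
45242/M + R/15157 = 45242/6405 + (2583/5)/15157 = 45242*(1/6405) + (2583/5)*(1/15157) = 45242/6405 + 2583/75785 = 689041817/97080585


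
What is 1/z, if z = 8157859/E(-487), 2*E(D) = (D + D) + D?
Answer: -1461/16315718 ≈ -8.9546e-5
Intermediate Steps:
E(D) = 3*D/2 (E(D) = ((D + D) + D)/2 = (2*D + D)/2 = (3*D)/2 = 3*D/2)
z = -16315718/1461 (z = 8157859/(((3/2)*(-487))) = 8157859/(-1461/2) = 8157859*(-2/1461) = -16315718/1461 ≈ -11168.)
1/z = 1/(-16315718/1461) = -1461/16315718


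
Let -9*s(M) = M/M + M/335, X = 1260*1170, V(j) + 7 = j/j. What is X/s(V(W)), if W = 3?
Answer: -634959000/47 ≈ -1.3510e+7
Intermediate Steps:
V(j) = -6 (V(j) = -7 + j/j = -7 + 1 = -6)
X = 1474200
s(M) = -⅑ - M/3015 (s(M) = -(M/M + M/335)/9 = -(1 + M*(1/335))/9 = -(1 + M/335)/9 = -⅑ - M/3015)
X/s(V(W)) = 1474200/(-⅑ - 1/3015*(-6)) = 1474200/(-⅑ + 2/1005) = 1474200/(-329/3015) = 1474200*(-3015/329) = -634959000/47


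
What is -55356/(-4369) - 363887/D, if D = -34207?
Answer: 3483384995/149450383 ≈ 23.308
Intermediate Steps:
-55356/(-4369) - 363887/D = -55356/(-4369) - 363887/(-34207) = -55356*(-1/4369) - 363887*(-1/34207) = 55356/4369 + 363887/34207 = 3483384995/149450383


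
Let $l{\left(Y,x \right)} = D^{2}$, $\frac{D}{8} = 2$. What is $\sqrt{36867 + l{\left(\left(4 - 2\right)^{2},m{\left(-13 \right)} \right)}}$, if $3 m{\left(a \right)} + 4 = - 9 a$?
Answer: $\sqrt{37123} \approx 192.67$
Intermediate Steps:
$D = 16$ ($D = 8 \cdot 2 = 16$)
$m{\left(a \right)} = - \frac{4}{3} - 3 a$ ($m{\left(a \right)} = - \frac{4}{3} + \frac{\left(-9\right) a}{3} = - \frac{4}{3} - 3 a$)
$l{\left(Y,x \right)} = 256$ ($l{\left(Y,x \right)} = 16^{2} = 256$)
$\sqrt{36867 + l{\left(\left(4 - 2\right)^{2},m{\left(-13 \right)} \right)}} = \sqrt{36867 + 256} = \sqrt{37123}$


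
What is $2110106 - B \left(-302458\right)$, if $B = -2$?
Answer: $1505190$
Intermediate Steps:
$2110106 - B \left(-302458\right) = 2110106 - \left(-2\right) \left(-302458\right) = 2110106 - 604916 = 1505190$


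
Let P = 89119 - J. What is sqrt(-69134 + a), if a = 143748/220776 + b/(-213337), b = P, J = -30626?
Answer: I*sqrt(1065037053391946556919346)/3924974126 ≈ 262.93*I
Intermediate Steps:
P = 119745 (P = 89119 - 1*(-30626) = 89119 + 30626 = 119745)
b = 119745
a = 352495413/3924974126 (a = 143748/220776 + 119745/(-213337) = 143748*(1/220776) + 119745*(-1/213337) = 11979/18398 - 119745/213337 = 352495413/3924974126 ≈ 0.089808)
sqrt(-69134 + a) = sqrt(-69134 + 352495413/3924974126) = sqrt(-271348808731471/3924974126) = I*sqrt(1065037053391946556919346)/3924974126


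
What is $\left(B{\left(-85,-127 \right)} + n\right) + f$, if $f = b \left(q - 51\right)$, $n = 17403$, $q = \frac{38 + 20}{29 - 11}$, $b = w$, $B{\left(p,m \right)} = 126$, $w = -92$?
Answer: $\frac{197321}{9} \approx 21925.0$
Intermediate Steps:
$b = -92$
$q = \frac{29}{9}$ ($q = \frac{58}{18} = 58 \cdot \frac{1}{18} = \frac{29}{9} \approx 3.2222$)
$f = \frac{39560}{9}$ ($f = - 92 \left(\frac{29}{9} - 51\right) = \left(-92\right) \left(- \frac{430}{9}\right) = \frac{39560}{9} \approx 4395.6$)
$\left(B{\left(-85,-127 \right)} + n\right) + f = \left(126 + 17403\right) + \frac{39560}{9} = 17529 + \frac{39560}{9} = \frac{197321}{9}$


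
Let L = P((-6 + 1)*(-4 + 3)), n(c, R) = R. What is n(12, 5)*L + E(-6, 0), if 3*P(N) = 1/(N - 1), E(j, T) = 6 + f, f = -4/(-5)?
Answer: 433/60 ≈ 7.2167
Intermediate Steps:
f = 4/5 (f = -4*(-1/5) = 4/5 ≈ 0.80000)
E(j, T) = 34/5 (E(j, T) = 6 + 4/5 = 34/5)
P(N) = 1/(3*(-1 + N)) (P(N) = 1/(3*(N - 1)) = 1/(3*(-1 + N)))
L = 1/12 (L = 1/(3*(-1 + (-6 + 1)*(-4 + 3))) = 1/(3*(-1 - 5*(-1))) = 1/(3*(-1 + 5)) = (1/3)/4 = (1/3)*(1/4) = 1/12 ≈ 0.083333)
n(12, 5)*L + E(-6, 0) = 5*(1/12) + 34/5 = 5/12 + 34/5 = 433/60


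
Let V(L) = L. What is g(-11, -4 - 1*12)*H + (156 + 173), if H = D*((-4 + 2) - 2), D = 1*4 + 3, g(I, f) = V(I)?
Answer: 637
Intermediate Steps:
g(I, f) = I
D = 7 (D = 4 + 3 = 7)
H = -28 (H = 7*((-4 + 2) - 2) = 7*(-2 - 2) = 7*(-4) = -28)
g(-11, -4 - 1*12)*H + (156 + 173) = -11*(-28) + (156 + 173) = 308 + 329 = 637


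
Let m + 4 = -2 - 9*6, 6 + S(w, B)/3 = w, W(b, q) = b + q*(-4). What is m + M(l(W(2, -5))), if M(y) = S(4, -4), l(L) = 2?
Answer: -66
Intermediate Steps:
W(b, q) = b - 4*q
S(w, B) = -18 + 3*w
m = -60 (m = -4 + (-2 - 9*6) = -4 + (-2 - 54) = -4 - 56 = -60)
M(y) = -6 (M(y) = -18 + 3*4 = -18 + 12 = -6)
m + M(l(W(2, -5))) = -60 - 6 = -66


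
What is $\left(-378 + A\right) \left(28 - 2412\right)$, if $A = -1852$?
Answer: $5316320$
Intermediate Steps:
$\left(-378 + A\right) \left(28 - 2412\right) = \left(-378 - 1852\right) \left(28 - 2412\right) = \left(-2230\right) \left(-2384\right) = 5316320$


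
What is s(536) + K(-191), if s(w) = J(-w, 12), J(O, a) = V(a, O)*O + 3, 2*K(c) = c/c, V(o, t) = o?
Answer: -12857/2 ≈ -6428.5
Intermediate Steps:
K(c) = 1/2 (K(c) = (c/c)/2 = (1/2)*1 = 1/2)
J(O, a) = 3 + O*a (J(O, a) = a*O + 3 = O*a + 3 = 3 + O*a)
s(w) = 3 - 12*w (s(w) = 3 - w*12 = 3 - 12*w)
s(536) + K(-191) = (3 - 12*536) + 1/2 = (3 - 6432) + 1/2 = -6429 + 1/2 = -12857/2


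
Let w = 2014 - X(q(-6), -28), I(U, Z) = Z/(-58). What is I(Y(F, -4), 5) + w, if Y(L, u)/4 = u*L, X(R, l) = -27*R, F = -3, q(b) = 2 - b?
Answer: 129335/58 ≈ 2229.9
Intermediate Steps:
Y(L, u) = 4*L*u (Y(L, u) = 4*(u*L) = 4*(L*u) = 4*L*u)
I(U, Z) = -Z/58 (I(U, Z) = Z*(-1/58) = -Z/58)
w = 2230 (w = 2014 - (-27)*(2 - 1*(-6)) = 2014 - (-27)*(2 + 6) = 2014 - (-27)*8 = 2014 - 1*(-216) = 2014 + 216 = 2230)
I(Y(F, -4), 5) + w = -1/58*5 + 2230 = -5/58 + 2230 = 129335/58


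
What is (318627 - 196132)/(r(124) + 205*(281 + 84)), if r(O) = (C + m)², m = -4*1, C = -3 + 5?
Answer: 122495/74829 ≈ 1.6370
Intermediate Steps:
C = 2
m = -4
r(O) = 4 (r(O) = (2 - 4)² = (-2)² = 4)
(318627 - 196132)/(r(124) + 205*(281 + 84)) = (318627 - 196132)/(4 + 205*(281 + 84)) = 122495/(4 + 205*365) = 122495/(4 + 74825) = 122495/74829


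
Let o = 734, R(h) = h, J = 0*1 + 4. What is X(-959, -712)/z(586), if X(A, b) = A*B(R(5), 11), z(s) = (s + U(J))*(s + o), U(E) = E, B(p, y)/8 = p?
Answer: -959/19470 ≈ -0.049255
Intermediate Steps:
J = 4 (J = 0 + 4 = 4)
B(p, y) = 8*p
z(s) = (4 + s)*(734 + s) (z(s) = (s + 4)*(s + 734) = (4 + s)*(734 + s))
X(A, b) = 40*A (X(A, b) = A*(8*5) = A*40 = 40*A)
X(-959, -712)/z(586) = (40*(-959))/(2936 + 586² + 738*586) = -38360/(2936 + 343396 + 432468) = -38360/778800 = -38360*1/778800 = -959/19470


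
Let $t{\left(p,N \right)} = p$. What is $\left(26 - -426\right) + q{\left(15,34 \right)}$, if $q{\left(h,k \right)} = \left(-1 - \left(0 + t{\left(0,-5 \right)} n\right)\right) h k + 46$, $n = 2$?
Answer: $-12$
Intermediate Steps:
$q{\left(h,k \right)} = 46 - h k$ ($q{\left(h,k \right)} = \left(-1 - \left(0 + 0 \cdot 2\right)\right) h k + 46 = \left(-1 - \left(0 + 0\right)\right) h k + 46 = \left(-1 - 0\right) h k + 46 = \left(-1 + 0\right) h k + 46 = - h k + 46 = 46 - h k$)
$\left(26 - -426\right) + q{\left(15,34 \right)} = \left(26 - -426\right) + \left(46 - 15 \cdot 34\right) = \left(26 + 426\right) + \left(46 - 510\right) = 452 - 464 = -12$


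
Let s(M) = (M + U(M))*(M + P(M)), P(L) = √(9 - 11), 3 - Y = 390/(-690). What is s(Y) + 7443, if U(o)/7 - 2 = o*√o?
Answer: 3970475/529 + 47068*√1886/12167 + 404*I*√2/23 + 1148*I*√943/529 ≈ 7673.6 + 91.482*I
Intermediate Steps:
U(o) = 14 + 7*o^(3/2) (U(o) = 14 + 7*(o*√o) = 14 + 7*o^(3/2))
Y = 82/23 (Y = 3 - 390/(-690) = 3 - 390*(-1)/690 = 3 - 1*(-13/23) = 3 + 13/23 = 82/23 ≈ 3.5652)
P(L) = I*√2 (P(L) = √(-2) = I*√2)
s(M) = (M + I*√2)*(14 + M + 7*M^(3/2)) (s(M) = (M + (14 + 7*M^(3/2)))*(M + I*√2) = (14 + M + 7*M^(3/2))*(M + I*√2) = (M + I*√2)*(14 + M + 7*M^(3/2)))
s(Y) + 7443 = ((82/23)² + 7*(82/23)*(2 + (82/23)^(3/2)) + I*(82/23)*√2 + 7*I*√2*(2 + (82/23)^(3/2))) + 7443 = (6724/529 + 7*(82/23)*(2 + 82*√1886/529) + 82*I*√2/23 + 7*I*√2*(2 + 82*√1886/529)) + 7443 = (6724/529 + (1148/23 + 47068*√1886/12167) + 82*I*√2/23 + 7*I*√2*(2 + 82*√1886/529)) + 7443 = (33128/529 + 47068*√1886/12167 + 82*I*√2/23 + 7*I*√2*(2 + 82*√1886/529)) + 7443 = 3970475/529 + 47068*√1886/12167 + 82*I*√2/23 + 7*I*√2*(2 + 82*√1886/529)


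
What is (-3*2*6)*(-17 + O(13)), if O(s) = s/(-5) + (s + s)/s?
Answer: 3168/5 ≈ 633.60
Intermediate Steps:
O(s) = 2 - s/5 (O(s) = s*(-⅕) + (2*s)/s = -s/5 + 2 = 2 - s/5)
(-3*2*6)*(-17 + O(13)) = (-3*2*6)*(-17 + (2 - ⅕*13)) = (-6*6)*(-17 + (2 - 13/5)) = -36*(-17 - ⅗) = -36*(-88/5) = 3168/5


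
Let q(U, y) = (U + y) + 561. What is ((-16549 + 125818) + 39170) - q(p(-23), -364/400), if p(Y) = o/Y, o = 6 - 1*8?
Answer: 340121293/2300 ≈ 1.4788e+5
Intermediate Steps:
o = -2 (o = 6 - 8 = -2)
p(Y) = -2/Y
q(U, y) = 561 + U + y
((-16549 + 125818) + 39170) - q(p(-23), -364/400) = ((-16549 + 125818) + 39170) - (561 - 2/(-23) - 364/400) = (109269 + 39170) - (561 - 2*(-1/23) - 364*1/400) = 148439 - (561 + 2/23 - 91/100) = 148439 - 1*1288407/2300 = 148439 - 1288407/2300 = 340121293/2300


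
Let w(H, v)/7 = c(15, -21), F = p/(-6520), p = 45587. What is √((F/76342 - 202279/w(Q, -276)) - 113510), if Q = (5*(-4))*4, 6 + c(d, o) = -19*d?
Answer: I*√3034912648587101082836295/5173042980 ≈ 336.77*I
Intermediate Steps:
c(d, o) = -6 - 19*d
F = -45587/6520 (F = 45587/(-6520) = 45587*(-1/6520) = -45587/6520 ≈ -6.9919)
Q = -80 (Q = -20*4 = -80)
w(H, v) = -2037 (w(H, v) = 7*(-6 - 19*15) = 7*(-6 - 285) = 7*(-291) = -2037)
√((F/76342 - 202279/w(Q, -276)) - 113510) = √((-45587/6520/76342 - 202279/(-2037)) - 113510) = √((-45587/6520*1/76342 - 202279*(-1/2037)) - 113510) = √((-45587/497749840 + 28897/291) - 113510) = √(14383463860663/144845203440 - 113510) = √(-16426995578613737/144845203440) = I*√3034912648587101082836295/5173042980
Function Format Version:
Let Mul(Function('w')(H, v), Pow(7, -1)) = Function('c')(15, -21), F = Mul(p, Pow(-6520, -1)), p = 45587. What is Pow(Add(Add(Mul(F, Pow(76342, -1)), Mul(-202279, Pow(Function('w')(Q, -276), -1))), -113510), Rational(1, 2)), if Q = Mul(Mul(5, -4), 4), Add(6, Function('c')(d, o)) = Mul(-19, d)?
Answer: Mul(Rational(1, 5173042980), I, Pow(3034912648587101082836295, Rational(1, 2))) ≈ Mul(336.77, I)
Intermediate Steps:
Function('c')(d, o) = Add(-6, Mul(-19, d))
F = Rational(-45587, 6520) (F = Mul(45587, Pow(-6520, -1)) = Mul(45587, Rational(-1, 6520)) = Rational(-45587, 6520) ≈ -6.9919)
Q = -80 (Q = Mul(-20, 4) = -80)
Function('w')(H, v) = -2037 (Function('w')(H, v) = Mul(7, Add(-6, Mul(-19, 15))) = Mul(7, Add(-6, -285)) = Mul(7, -291) = -2037)
Pow(Add(Add(Mul(F, Pow(76342, -1)), Mul(-202279, Pow(Function('w')(Q, -276), -1))), -113510), Rational(1, 2)) = Pow(Add(Add(Mul(Rational(-45587, 6520), Pow(76342, -1)), Mul(-202279, Pow(-2037, -1))), -113510), Rational(1, 2)) = Pow(Add(Add(Mul(Rational(-45587, 6520), Rational(1, 76342)), Mul(-202279, Rational(-1, 2037))), -113510), Rational(1, 2)) = Pow(Add(Add(Rational(-45587, 497749840), Rational(28897, 291)), -113510), Rational(1, 2)) = Pow(Add(Rational(14383463860663, 144845203440), -113510), Rational(1, 2)) = Pow(Rational(-16426995578613737, 144845203440), Rational(1, 2)) = Mul(Rational(1, 5173042980), I, Pow(3034912648587101082836295, Rational(1, 2)))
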